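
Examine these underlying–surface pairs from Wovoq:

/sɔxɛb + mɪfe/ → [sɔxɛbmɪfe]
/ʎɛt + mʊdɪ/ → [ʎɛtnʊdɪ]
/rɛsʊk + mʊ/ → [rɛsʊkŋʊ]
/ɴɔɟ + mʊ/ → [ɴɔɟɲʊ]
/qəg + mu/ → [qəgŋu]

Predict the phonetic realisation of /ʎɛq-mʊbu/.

The data show progressive place assimilation: /m/ → [n] after /t/; /m/ → [ŋ] after /k/; /m/ → [ɲ] after /ɟ/; /m/ → [ŋ] after /g/. In each pair only place changes, matching the preceding consonant, while manner and voice stay constant.
No alternation appears in [sɔxɛbmɪfe]: there the adjacent consonants already agree in place (/m/ and /b/ are both bilabial), so this form is consistent with the same rule.
The rule targets /m/ (voiced bilabial nasal), which sits after the trigger /q/ (uvular).
A voiced uvular nasal is [ɴ], so the surface segment is [ɴ].

[ʎɛqɴʊbu]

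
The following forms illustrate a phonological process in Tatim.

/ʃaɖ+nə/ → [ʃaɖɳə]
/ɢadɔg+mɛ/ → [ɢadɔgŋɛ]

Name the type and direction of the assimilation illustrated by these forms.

The segment that alternates is /n/, which surfaces as [ɳ] when adjacent to /ɖ/.
/n/ is alveolar while /ɖ/ is retroflex; the output [ɳ] is retroflex, matching the trigger — so the feature that spreads is place.
Manner and voice are unchanged, so the assimilation is partial, not total.
The other alternating form patterns the same way: /m/ → [ŋ] after /g/ (bilabial → velar, matching velar) — only place changes, and always toward the preceding segment.
The trigger is the preceding segment, so the direction is progressive (perseverative).

progressive place assimilation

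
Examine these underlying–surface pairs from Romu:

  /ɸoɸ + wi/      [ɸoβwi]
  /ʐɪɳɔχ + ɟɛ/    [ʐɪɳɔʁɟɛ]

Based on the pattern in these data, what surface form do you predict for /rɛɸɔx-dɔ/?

The data show regressive voicing assimilation: /ɸ/ → [β] before /w/; /χ/ → [ʁ] before /ɟ/. In each pair only voicing changes, matching the following consonant, while place and manner stay constant.
/x/ is a voiceless velar fricative. The following trigger /d/ is voiced, so /x/ must become voiced as well.
Changing only its voicing to voiced gives [ɣ] — the voiced velar fricative.

[rɛɸɔɣdɔ]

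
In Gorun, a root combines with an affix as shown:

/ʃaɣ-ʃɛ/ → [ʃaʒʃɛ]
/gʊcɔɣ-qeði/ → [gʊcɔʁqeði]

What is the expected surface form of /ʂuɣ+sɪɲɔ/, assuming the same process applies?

[ʂuzsɪɲɔ]

The data show regressive place assimilation: /ɣ/ → [ʒ] before /ʃ/; /ɣ/ → [ʁ] before /q/. In each pair only place changes, matching the following consonant, while manner and voice stay constant.
/ɣ/ is a voiced velar fricative. The following trigger /s/ is alveolar, so /ɣ/ must become alveolar as well.
The voiced alveolar fricative is [z], so /ɣ/ → [z].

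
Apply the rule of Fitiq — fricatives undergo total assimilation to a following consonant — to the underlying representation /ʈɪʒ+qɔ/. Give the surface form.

[ʈɪqqɔ]

/ʒ/ is the segment targeted by the rule; it sits immediately before /q/, so it assimilates completely and surfaces as [q].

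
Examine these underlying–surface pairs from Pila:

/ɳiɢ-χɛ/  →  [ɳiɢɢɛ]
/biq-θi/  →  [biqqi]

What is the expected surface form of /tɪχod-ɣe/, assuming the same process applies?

[tɪχodde]

The data show progressive total assimilation (/χ/ → [ɢ] after /ɢ/; /θ/ → [q] after /q/): in every case the target segment becomes identical to its preceding neighbour, copying more than a single feature.
/ɣ/ is the segment targeted by the rule; it sits immediately after /d/, so it assimilates completely and surfaces as [d].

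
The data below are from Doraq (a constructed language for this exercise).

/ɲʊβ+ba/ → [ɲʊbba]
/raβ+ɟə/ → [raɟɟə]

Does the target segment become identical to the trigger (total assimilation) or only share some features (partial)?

total assimilation

Underlying /β/ is realised as [ɟ] next to /ɟ/; /ɟ/ itself does not change.
The output [ɟ] is identical to the trigger /ɟ/ — every feature (place, manner, voicing) has been copied — so this is total assimilation.
The other form behaves the same way: /β/ → [b] before /b/ — in each case the output is a copy of the following consonant.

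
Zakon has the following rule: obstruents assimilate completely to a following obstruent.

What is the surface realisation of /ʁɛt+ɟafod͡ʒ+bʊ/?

[ʁɛɟɟafobbʊ]

/t/ is the segment targeted by the rule; it sits immediately before /ɟ/, so it assimilates completely and surfaces as [ɟ].
The same rule applies at the second boundary: /d͡ʒ/ → [b] next to /b/.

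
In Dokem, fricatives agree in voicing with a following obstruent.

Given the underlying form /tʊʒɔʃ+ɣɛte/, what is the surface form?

The rule targets /ʃ/ (voiceless postalveolar fricative), which sits before the trigger /ɣ/ (voiced).
A voiced postalveolar fricative is [ʒ], so the surface segment is [ʒ].

[tʊʒɔʒɣɛte]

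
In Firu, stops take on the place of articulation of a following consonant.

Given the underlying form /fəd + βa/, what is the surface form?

[fəbβa]

/d/ is a voiced alveolar stop. The following trigger /β/ is bilabial, so /d/ must become bilabial as well.
A voiced bilabial stop is [b], so the surface segment is [b].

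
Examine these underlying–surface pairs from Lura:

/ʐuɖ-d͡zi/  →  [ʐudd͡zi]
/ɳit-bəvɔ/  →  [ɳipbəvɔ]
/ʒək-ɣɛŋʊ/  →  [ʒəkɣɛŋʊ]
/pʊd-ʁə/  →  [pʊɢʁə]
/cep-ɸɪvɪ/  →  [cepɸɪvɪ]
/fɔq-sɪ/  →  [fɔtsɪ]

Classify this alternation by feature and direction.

Underlying /ɖ/ is realised as [d] next to /d͡z/; /d͡z/ itself does not change.
/ɖ/ is retroflex while /d͡z/ is alveolar; the output [d] is alveolar, matching the trigger — so the feature that spreads is place.
Manner and voice are unchanged, so the assimilation is partial, not total.
Checking the remaining alternations: /t/ → [p] before /b/ (alveolar → bilabial, matching bilabial); /d/ → [ɢ] before /ʁ/ (alveolar → uvular, matching uvular); /q/ → [t] before /s/ (uvular → alveolar, matching alveolar) — only place changes, and always toward the following segment.
Nothing changes in [ʒəkɣɛŋʊ], [cepɸɪvɪ]: there the adjacent consonants already agree in place (/k/ and /ɣ/ are both velar; /p/ and /ɸ/ are both bilabial), so these forms are consistent with the same rule.
Since the segment that changes precedes the conditioning segment, the assimilation is regressive.

regressive place assimilation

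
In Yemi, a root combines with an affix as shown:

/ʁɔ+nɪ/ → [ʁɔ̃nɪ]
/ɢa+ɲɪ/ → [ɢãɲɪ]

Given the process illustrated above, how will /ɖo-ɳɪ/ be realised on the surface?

[ɖõɳɪ]

The data show regressive nasality assimilation (vowel nasalisation): /ɔ/ → [ɔ̃] before /n/; /a/ → [ã] before /ɲ/ — a vowel is nasalised by an immediately following nasal consonant.
/o/ sits next to the nasal /ɳ/ and is therefore nasalised to [õ].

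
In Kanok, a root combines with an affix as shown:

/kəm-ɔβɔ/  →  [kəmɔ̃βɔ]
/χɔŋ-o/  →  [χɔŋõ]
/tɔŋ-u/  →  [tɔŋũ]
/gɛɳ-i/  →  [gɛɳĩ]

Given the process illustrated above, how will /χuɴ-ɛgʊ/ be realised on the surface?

The data show progressive nasality assimilation (vowel nasalisation): /ɔ/ → [ɔ̃] after /m/; /o/ → [õ] after /ŋ/; /u/ → [ũ] after /ŋ/; /i/ → [ĩ] after /ɳ/ — a vowel is nasalised by an immediately preceding nasal consonant.
The vowel /ɛ/ is adjacent to the preceding nasal /ɴ/, so it acquires [+nasal] and surfaces as [ɛ̃].

[χuɴɛ̃gʊ]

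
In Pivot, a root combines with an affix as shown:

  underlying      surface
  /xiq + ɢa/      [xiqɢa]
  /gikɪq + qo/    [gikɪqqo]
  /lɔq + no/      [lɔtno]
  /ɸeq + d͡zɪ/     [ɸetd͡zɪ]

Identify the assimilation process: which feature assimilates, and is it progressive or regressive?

regressive place assimilation

Underlying /q/ is realised as [t] next to /n/; /n/ itself does not change.
/q/ is uvular while /n/ is alveolar; the output [t] is alveolar, matching the trigger — so the feature that spreads is place.
Manner and voice are unchanged, so the assimilation is partial, not total.
The same holds elsewhere in the data: /q/ → [t] before /d͡z/ (uvular → alveolar, matching alveolar) — only place changes, and always toward the following segment.
No alternation appears in [xiqɢa], [gikɪqqo]: there the adjacent consonants already agree in place (/q/ and /ɢ/ are both uvular; /q/ and /q/ are both uvular), so these forms are consistent with the same rule.
Since the segment that changes precedes the conditioning segment, the assimilation is regressive.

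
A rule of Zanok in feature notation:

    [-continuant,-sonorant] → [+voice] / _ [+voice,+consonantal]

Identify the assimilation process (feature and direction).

The target ([-continuant,-sonorant], stops) acquires [+voice] next to a voiced consonant ([+voice,+consonantal]) — it takes on the voicing of its neighbour, so the feature that spreads is voicing.
Since the environment is written after the underscore, the trigger follows the target; the direction is regressive.

regressive voicing assimilation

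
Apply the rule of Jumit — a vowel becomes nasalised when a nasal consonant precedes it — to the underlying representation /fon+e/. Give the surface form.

/e/ sits next to the nasal /n/ and is therefore nasalised to [ẽ].

[fonẽ]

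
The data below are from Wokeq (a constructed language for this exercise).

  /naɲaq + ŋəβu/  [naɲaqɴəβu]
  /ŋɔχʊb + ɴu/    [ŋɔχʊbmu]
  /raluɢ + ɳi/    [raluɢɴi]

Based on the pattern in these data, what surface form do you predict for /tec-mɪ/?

[tecɲɪ]

The data show progressive place assimilation: /ŋ/ → [ɴ] after /q/; /ɴ/ → [m] after /b/; /ɳ/ → [ɴ] after /ɢ/. In each pair only place changes, matching the preceding consonant, while manner and voice stay constant.
/m/ is a voiced bilabial nasal. The preceding trigger /c/ is palatal, so /m/ must become palatal as well.
A voiced palatal nasal is [ɲ], so the surface segment is [ɲ].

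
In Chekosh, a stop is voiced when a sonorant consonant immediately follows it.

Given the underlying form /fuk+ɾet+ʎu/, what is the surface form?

[fugɾedʎu]

/k/ is a voiceless velar stop. The following trigger /ɾ/ is voiced, so /k/ must become voiced as well.
The voiced velar stop is [g], so /k/ → [g].
At the second juncture, /t/ likewise becomes [d] adjacent to /ʎ/.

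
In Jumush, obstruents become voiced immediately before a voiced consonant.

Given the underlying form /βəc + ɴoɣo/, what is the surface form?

The rule targets /c/ (voiceless palatal stop), which sits before the trigger /ɴ/ (voiced).
A voiced palatal stop is [ɟ], so the surface segment is [ɟ].

[βəɟɴoɣo]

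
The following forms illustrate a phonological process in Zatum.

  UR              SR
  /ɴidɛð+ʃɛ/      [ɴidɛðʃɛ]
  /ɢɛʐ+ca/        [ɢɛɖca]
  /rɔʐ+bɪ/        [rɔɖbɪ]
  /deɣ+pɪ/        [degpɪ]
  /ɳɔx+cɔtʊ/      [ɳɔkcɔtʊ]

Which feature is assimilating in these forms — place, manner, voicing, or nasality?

manner

The segment that alternates is /ʐ/, which surfaces as [ɖ] when adjacent to /c/.
/ʐ/ is a fricative while /c/ is a stop; the output [ɖ] is a stop, matching the trigger — so the feature that spreads is manner.
The same holds elsewhere in the data: /ʐ/ → [ɖ] before /b/ (fricative → stop, matching a stop); /ɣ/ → [g] before /p/ (fricative → stop, matching a stop); /x/ → [k] before /c/ (fricative → stop, matching a stop) — only manner changes, and always toward the following segment.
Nothing changes in [ɴidɛðʃɛ]: there the adjacent consonants already agree in manner (/ð/ and /ʃ/ are both fricatives), so this form is consistent with the same rule.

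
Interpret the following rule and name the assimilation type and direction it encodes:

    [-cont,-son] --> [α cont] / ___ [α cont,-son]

regressive manner assimilation

The shared variable α links the value of [cont] on the target to that of the neighbouring obstruent. [cont] distinguishes stops from fricatives — a manner-of-articulation feature — so this is manner assimilation.
Since the environment is written after the underscore, the trigger follows the target; the direction is regressive.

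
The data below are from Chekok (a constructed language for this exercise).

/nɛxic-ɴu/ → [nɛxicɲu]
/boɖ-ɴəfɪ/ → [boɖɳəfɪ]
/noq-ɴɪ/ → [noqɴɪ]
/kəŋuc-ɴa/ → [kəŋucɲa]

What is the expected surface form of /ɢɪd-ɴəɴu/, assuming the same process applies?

The data show progressive place assimilation: /ɴ/ → [ɲ] after /c/; /ɴ/ → [ɳ] after /ɖ/. In each pair only place changes, matching the preceding consonant, while manner and voice stay constant.
Nothing changes in [noqɴɪ]: there the adjacent consonants already agree in place (/ɴ/ and /q/ are both uvular), so this form is consistent with the same rule.
/ɴ/ is a voiced uvular nasal. The preceding trigger /d/ is alveolar, so /ɴ/ must become alveolar as well.
A voiced alveolar nasal is [n], so the surface segment is [n].

[ɢɪdnəɴu]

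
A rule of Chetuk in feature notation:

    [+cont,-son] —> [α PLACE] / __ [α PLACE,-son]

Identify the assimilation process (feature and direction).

The shared variable α links the value of the place features (abbreviated [PLACE]) on the target to the same value on the neighbouring segment, so place is the feature that assimilates.
Since the environment is written after the underscore, the trigger follows the target; the direction is regressive.

regressive place assimilation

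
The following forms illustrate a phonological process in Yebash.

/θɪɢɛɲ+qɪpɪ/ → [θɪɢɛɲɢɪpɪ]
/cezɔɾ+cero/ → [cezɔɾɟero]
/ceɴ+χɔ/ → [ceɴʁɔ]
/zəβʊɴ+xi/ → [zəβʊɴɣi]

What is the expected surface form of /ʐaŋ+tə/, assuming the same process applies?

[ʐaŋdə]

The data show progressive voicing assimilation: /q/ → [ɢ] after /ɲ/; /c/ → [ɟ] after /ɾ/; /χ/ → [ʁ] after /ɴ/; /x/ → [ɣ] after /ɴ/. In each pair only voicing changes, matching the preceding consonant, while place and manner stay constant.
The rule targets /t/ (voiceless alveolar stop), which sits after the trigger /ŋ/ (voiced).
The voiced alveolar stop is [d], so /t/ → [d].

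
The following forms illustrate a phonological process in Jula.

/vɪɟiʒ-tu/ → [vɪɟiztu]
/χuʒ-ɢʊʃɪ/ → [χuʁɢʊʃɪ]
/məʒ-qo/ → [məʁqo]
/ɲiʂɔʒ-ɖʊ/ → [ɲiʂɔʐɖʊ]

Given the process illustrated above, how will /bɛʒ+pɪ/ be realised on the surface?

The data show regressive place assimilation: /ʒ/ → [z] before /t/; /ʒ/ → [ʁ] before /ɢ/; /ʒ/ → [ʁ] before /q/; /ʒ/ → [ʐ] before /ɖ/. In each pair only place changes, matching the following consonant, while manner and voice stay constant.
/ʒ/ is a voiced postalveolar fricative. The following trigger /p/ is bilabial, so /ʒ/ must become bilabial as well.
Changing only its place to bilabial gives [β] — the voiced bilabial fricative.

[bɛβpɪ]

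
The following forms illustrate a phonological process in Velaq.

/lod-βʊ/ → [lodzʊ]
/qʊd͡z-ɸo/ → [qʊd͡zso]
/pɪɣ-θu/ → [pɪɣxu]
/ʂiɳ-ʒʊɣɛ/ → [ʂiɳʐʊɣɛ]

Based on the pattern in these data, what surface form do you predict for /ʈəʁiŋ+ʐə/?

The data show progressive place assimilation: /β/ → [z] after /d/; /ɸ/ → [s] after /d͡z/; /θ/ → [x] after /ɣ/; /ʒ/ → [ʐ] after /ɳ/. In each pair only place changes, matching the preceding consonant, while manner and voice stay constant.
/ʐ/ is a voiced retroflex fricative. The preceding trigger /ŋ/ is velar, so /ʐ/ must become velar as well.
The voiced velar fricative is [ɣ], so /ʐ/ → [ɣ].

[ʈəʁiŋɣə]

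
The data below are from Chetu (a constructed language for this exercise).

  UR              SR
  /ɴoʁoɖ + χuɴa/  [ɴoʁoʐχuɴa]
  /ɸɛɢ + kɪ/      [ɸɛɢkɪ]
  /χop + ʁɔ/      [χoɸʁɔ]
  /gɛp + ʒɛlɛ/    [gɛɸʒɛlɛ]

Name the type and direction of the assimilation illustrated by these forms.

Comparing underlying and surface forms, /ɖ/ → [ʐ] is the alternation; the neighbouring /χ/ is constant.
The change stop → fricative matches the manner of the following /χ/, identifying this as manner assimilation.
Place and voice are unchanged, so the assimilation is partial, not total.
Checking the remaining alternations: /p/ → [ɸ] before /ʁ/ (stop → fricative, matching a fricative); /p/ → [ɸ] before /ʒ/ (stop → fricative, matching a fricative) — only manner changes, and always toward the following segment.
Nothing changes in [ɸɛɢkɪ]: there the adjacent consonants already agree in manner (/ɢ/ and /k/ are both stops), so this form is consistent with the same rule.
Since the segment that changes precedes the conditioning segment, the assimilation is regressive.

regressive manner assimilation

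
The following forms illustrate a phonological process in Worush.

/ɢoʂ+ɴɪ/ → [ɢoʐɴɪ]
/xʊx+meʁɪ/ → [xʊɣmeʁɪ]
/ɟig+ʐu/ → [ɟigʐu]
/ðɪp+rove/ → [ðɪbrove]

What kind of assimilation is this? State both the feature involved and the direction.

The segment that alternates is /ʂ/, which surfaces as [ʐ] when adjacent to /ɴ/.
/ʂ/ is voiceless while /ɴ/ is voiced; the output [ʐ] is voiced, matching the trigger — so the feature that spreads is voicing.
Place and manner are unchanged, so the assimilation is partial, not total.
The other alternating forms pattern the same way: /x/ → [ɣ] before /m/ (voiceless → voiced, matching voiced); /p/ → [b] before /r/ (voiceless → voiced, matching voiced) — only voicing changes, and always toward the following segment.
No alternation appears in [ɟigʐu]: there the adjacent consonants already agree in voicing (/g/ and /ʐ/ are both voiced), so this form is consistent with the same rule.
Since the segment that changes precedes the conditioning segment, the assimilation is regressive.

regressive voicing assimilation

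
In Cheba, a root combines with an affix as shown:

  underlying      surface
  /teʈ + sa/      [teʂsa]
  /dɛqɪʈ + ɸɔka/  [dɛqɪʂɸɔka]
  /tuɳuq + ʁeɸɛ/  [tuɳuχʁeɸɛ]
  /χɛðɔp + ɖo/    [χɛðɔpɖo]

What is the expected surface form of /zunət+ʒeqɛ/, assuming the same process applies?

[zunəsʒeqɛ]

The data show regressive manner assimilation: /ʈ/ → [ʂ] before /s/; /ʈ/ → [ʂ] before /ɸ/; /q/ → [χ] before /ʁ/. In each pair only manner changes, matching the following consonant, while place and voice stay constant.
Nothing changes in [χɛðɔpɖo]: there the adjacent consonants already agree in manner (/p/ and /ɖ/ are both stops), so this form is consistent with the same rule.
The rule targets /t/ (voiceless alveolar stop), which sits before the trigger /ʒ/ (fricative).
The voiceless alveolar fricative is [s], so /t/ → [s].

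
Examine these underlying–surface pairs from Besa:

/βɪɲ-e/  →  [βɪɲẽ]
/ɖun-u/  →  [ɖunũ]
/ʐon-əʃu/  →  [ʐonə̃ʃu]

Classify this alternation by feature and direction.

The vowel /e/ surfaces as nasalised [ẽ] next to the preceding nasal /ɲ/ — it has acquired the [+nasal] feature of its neighbour.
Likewise in the remaining data: /u/ → [ũ] after /n/; /ə/ → [ə̃] after /n/ — each time a vowel is nasalised next to a preceding nasal.
Because the conditioning nasal is to the left of the vowel that changes, the process is progressive (perseverative).

progressive nasality assimilation (vowel nasalisation)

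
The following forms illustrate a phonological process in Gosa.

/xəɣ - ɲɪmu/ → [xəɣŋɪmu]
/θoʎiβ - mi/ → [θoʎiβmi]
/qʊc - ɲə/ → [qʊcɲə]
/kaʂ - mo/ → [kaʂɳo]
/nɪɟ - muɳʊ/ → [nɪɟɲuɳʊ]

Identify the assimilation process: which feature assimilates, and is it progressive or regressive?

progressive place assimilation

The segment that alternates is /ɲ/, which surfaces as [ŋ] when adjacent to /ɣ/.
/ɲ/ is palatal while /ɣ/ is velar; the output [ŋ] is velar, matching the trigger — so the feature that spreads is place.
Manner and voice are unchanged, so the assimilation is partial, not total.
The same holds elsewhere in the data: /m/ → [ɳ] after /ʂ/ (bilabial → retroflex, matching retroflex); /m/ → [ɲ] after /ɟ/ (bilabial → palatal, matching palatal) — only place changes, and always toward the preceding segment.
No alternation appears in [θoʎiβmi], [qʊcɲə]: there the adjacent consonants already agree in place (/m/ and /β/ are both bilabial; /ɲ/ and /c/ are both palatal), so these forms are consistent with the same rule.
The trigger is the preceding segment, so the direction is progressive (perseverative).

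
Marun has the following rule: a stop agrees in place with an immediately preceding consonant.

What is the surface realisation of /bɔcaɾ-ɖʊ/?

[bɔcaɾdʊ]

/ɖ/ is a voiced retroflex stop. The preceding trigger /ɾ/ is alveolar, so /ɖ/ must become alveolar as well.
Changing only its place to alveolar gives [d] — the voiced alveolar stop.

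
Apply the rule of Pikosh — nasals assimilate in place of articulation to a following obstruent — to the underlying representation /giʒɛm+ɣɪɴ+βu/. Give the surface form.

[giʒɛŋɣɪmβu]

The rule targets /m/ (voiced bilabial nasal), which sits before the trigger /ɣ/ (velar).
The voiced velar nasal is [ŋ], so /m/ → [ŋ].
At the second juncture, /ɴ/ likewise becomes [m] adjacent to /β/.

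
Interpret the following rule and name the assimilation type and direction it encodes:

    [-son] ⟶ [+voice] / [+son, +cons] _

progressive voicing assimilation

The target ([-son], obstruents) acquires [+voice] next to a sonorant consonant ([+son, +cons]) — it takes on the voicing of its neighbour, so the feature that spreads is voicing.
Since the environment is written before the underscore, the trigger precedes the target; the direction is progressive.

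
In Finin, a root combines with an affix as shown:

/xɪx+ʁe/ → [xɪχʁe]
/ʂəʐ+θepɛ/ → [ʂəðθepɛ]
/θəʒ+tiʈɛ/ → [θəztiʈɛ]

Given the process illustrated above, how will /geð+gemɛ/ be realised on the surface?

The data show regressive place assimilation: /x/ → [χ] before /ʁ/; /ʐ/ → [ð] before /θ/; /ʒ/ → [z] before /t/. In each pair only place changes, matching the following consonant, while manner and voice stay constant.
The rule targets /ð/ (voiced dental fricative), which sits before the trigger /g/ (velar).
A voiced velar fricative is [ɣ], so the surface segment is [ɣ].

[geɣgemɛ]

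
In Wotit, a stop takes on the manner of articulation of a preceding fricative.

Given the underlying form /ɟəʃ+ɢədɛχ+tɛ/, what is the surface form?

The rule targets /ɢ/ (voiced uvular stop), which sits after the trigger /ʃ/ (fricative).
Changing only its manner to fricative gives [ʁ] — the voiced uvular fricative.
At the second juncture, /t/ likewise becomes [s] adjacent to /χ/.

[ɟəʃʁədɛχsɛ]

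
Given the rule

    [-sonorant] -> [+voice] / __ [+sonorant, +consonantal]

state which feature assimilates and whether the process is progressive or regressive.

The structural change is [+voice], and the conditioning segment [+sonorant, +consonantal] (a sonorant consonant) is itself voiced, so the target comes to share the voicing of its neighbour — voicing assimilation.
Since the environment is written after the underscore, the trigger follows the target; the direction is regressive.

regressive voicing assimilation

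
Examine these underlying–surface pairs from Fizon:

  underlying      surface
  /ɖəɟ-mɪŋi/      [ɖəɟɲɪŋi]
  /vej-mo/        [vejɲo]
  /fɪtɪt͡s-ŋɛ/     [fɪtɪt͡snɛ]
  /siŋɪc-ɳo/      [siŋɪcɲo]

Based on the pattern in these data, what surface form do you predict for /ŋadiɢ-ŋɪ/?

[ŋadiɢɴɪ]

The data show progressive place assimilation: /m/ → [ɲ] after /ɟ/; /m/ → [ɲ] after /j/; /ŋ/ → [n] after /t͡s/; /ɳ/ → [ɲ] after /c/. In each pair only place changes, matching the preceding consonant, while manner and voice stay constant.
/ŋ/ is a voiced velar nasal. The preceding trigger /ɢ/ is uvular, so /ŋ/ must become uvular as well.
The voiced uvular nasal is [ɴ], so /ŋ/ → [ɴ].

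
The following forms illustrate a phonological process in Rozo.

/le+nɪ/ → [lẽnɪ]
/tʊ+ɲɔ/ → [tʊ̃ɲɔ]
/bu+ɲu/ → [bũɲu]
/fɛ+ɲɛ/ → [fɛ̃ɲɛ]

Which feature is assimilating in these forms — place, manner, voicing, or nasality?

nasality

The vowel /e/ surfaces as nasalised [ẽ] next to the following nasal /n/ — it has acquired the [+nasal] feature of its neighbour.
The other forms show the same pattern: /ʊ/ → [ʊ̃] before /ɲ/; /u/ → [ũ] before /ɲ/; /ɛ/ → [ɛ̃] before /ɲ/ — each time a vowel is nasalised next to a following nasal.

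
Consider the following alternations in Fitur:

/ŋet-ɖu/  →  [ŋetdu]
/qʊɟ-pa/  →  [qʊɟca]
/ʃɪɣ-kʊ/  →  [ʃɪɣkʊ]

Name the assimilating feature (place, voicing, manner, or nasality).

Underlying /ɖ/ is realised as [d] next to /t/; /t/ itself does not change.
/ɖ/ is retroflex while /t/ is alveolar; the output [d] is alveolar, matching the trigger — so the feature that spreads is place.
The same holds elsewhere in the data: /p/ → [c] after /ɟ/ (bilabial → palatal, matching palatal) — only place changes, and always toward the preceding segment.
Nothing changes in [ʃɪɣkʊ]: there the adjacent consonants already agree in place (/k/ and /ɣ/ are both velar), so this form is consistent with the same rule.

place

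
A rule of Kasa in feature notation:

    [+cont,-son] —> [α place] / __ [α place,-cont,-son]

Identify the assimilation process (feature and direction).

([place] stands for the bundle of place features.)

regressive place assimilation

The rule copies the place features (abbreviated [place]) from the environment onto the target, so the assimilating feature is place.
The conditioning segment sits to the right of the focus bar, meaning the trigger follows the segment that changes — regressive assimilation.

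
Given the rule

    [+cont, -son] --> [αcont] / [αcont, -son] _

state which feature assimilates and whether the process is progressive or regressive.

The shared variable α links the value of [cont] on the target to that of the neighbouring obstruent. [cont] distinguishes stops from fricatives — a manner-of-articulation feature — so this is manner assimilation.
The conditioning segment sits to the left of the focus bar, meaning the trigger precedes the segment that changes — progressive assimilation.

progressive manner assimilation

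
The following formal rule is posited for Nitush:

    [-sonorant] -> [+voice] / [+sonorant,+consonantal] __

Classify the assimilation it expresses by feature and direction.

progressive voicing assimilation

The structural change is [+voice], and the conditioning segment [+sonorant,+consonantal] (a sonorant consonant) is itself voiced, so the target comes to share the voicing of its neighbour — voicing assimilation.
The conditioning segment sits to the left of the focus bar, meaning the trigger precedes the segment that changes — progressive assimilation.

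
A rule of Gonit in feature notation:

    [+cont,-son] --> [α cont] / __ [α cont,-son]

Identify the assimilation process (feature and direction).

The rule copies [cont] (continuancy) from the environment onto the target fricatives; since [±cont] encodes the stop/fricative manner contrast, the assimilating dimension is manner.
Since the environment is written after the underscore, the trigger follows the target; the direction is regressive.

regressive manner assimilation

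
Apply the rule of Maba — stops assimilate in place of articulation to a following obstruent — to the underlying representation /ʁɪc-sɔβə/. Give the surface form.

The rule targets /c/ (voiceless palatal stop), which sits before the trigger /s/ (alveolar).
A voiceless alveolar stop is [t], so the surface segment is [t].

[ʁɪtsɔβə]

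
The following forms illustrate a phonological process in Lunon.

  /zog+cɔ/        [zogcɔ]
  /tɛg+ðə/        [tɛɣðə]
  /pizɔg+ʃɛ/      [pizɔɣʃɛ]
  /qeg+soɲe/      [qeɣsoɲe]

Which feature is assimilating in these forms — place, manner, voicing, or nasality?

Underlying /g/ is realised as [ɣ] next to /ð/; /ð/ itself does not change.
/g/ is a stop while /ð/ is a fricative; the output [ɣ] is a fricative, matching the trigger — so the feature that spreads is manner.
The other alternating forms pattern the same way: /g/ → [ɣ] before /ʃ/ (stop → fricative, matching a fricative); /g/ → [ɣ] before /s/ (stop → fricative, matching a fricative) — only manner changes, and always toward the following segment.
Nothing changes in [zogcɔ]: there the adjacent consonants already agree in manner (/g/ and /c/ are both stops), so this form is consistent with the same rule.

manner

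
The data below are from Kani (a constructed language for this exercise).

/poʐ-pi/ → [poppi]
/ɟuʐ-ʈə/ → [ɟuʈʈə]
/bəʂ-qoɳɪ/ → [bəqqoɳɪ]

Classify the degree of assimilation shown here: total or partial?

total assimilation

Underlying /ʐ/ is realised as [p] next to /p/; /p/ itself does not change.
The output [p] is identical to the trigger /p/ — every feature (place, manner, voicing) has been copied — so this is total assimilation.
The other forms behave the same way: /ʐ/ → [ʈ] before /ʈ/; /ʂ/ → [q] before /q/ — in each case the output is a copy of the following consonant.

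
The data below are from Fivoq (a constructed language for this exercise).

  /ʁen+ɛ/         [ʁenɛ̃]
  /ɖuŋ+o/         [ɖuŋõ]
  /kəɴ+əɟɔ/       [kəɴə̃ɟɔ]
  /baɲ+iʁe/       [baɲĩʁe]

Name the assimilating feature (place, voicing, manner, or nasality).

The vowel /ɛ/ surfaces as nasalised [ɛ̃] next to the preceding nasal /n/ — it has acquired the [+nasal] feature of its neighbour.
The other forms show the same pattern: /o/ → [õ] after /ŋ/; /ə/ → [ə̃] after /ɴ/; /i/ → [ĩ] after /ɲ/ — each time a vowel is nasalised next to a preceding nasal.

nasality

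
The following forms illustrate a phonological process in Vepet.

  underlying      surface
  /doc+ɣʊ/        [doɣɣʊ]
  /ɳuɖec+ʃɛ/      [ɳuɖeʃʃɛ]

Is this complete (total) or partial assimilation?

Comparing underlying and surface forms, /c/ → [ɣ] is the alternation; the neighbouring /ɣ/ is constant.
The output [ɣ] is identical to the trigger /ɣ/ — every feature (place, manner, voicing) has been copied — so this is total assimilation.
The remaining alternation confirms this: /c/ → [ʃ] before /ʃ/ — in each case the output is a copy of the following consonant.

total assimilation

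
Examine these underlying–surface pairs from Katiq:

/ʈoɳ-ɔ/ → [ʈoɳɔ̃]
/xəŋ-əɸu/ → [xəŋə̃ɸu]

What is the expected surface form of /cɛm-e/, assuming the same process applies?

The data show progressive nasality assimilation (vowel nasalisation): /ɔ/ → [ɔ̃] after /ɳ/; /ə/ → [ə̃] after /ŋ/ — a vowel is nasalised by an immediately preceding nasal consonant.
The vowel /e/ is adjacent to the preceding nasal /m/, so it acquires [+nasal] and surfaces as [ẽ].

[cɛmẽ]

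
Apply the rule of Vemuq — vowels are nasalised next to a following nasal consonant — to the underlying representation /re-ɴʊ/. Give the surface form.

/e/ sits next to the nasal /ɴ/ and is therefore nasalised to [ẽ].

[rẽɴʊ]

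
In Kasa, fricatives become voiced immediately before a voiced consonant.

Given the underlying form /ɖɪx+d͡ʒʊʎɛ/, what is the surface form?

/x/ is a voiceless velar fricative. The following trigger /d͡ʒ/ is voiced, so /x/ must become voiced as well.
The voiced velar fricative is [ɣ], so /x/ → [ɣ].

[ɖɪɣd͡ʒʊʎɛ]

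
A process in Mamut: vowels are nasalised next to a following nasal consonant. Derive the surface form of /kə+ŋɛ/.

[kə̃ŋɛ]

The vowel /ə/ is adjacent to the following nasal /ŋ/, so it acquires [+nasal] and surfaces as [ə̃].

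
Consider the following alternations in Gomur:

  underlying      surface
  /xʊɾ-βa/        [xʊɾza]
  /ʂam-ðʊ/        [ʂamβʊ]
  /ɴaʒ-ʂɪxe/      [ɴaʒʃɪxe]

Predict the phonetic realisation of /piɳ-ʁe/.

The data show progressive place assimilation: /β/ → [z] after /ɾ/; /ð/ → [β] after /m/; /ʂ/ → [ʃ] after /ʒ/. In each pair only place changes, matching the preceding consonant, while manner and voice stay constant.
The rule targets /ʁ/ (voiced uvular fricative), which sits after the trigger /ɳ/ (retroflex).
The voiced retroflex fricative is [ʐ], so /ʁ/ → [ʐ].

[piɳʐe]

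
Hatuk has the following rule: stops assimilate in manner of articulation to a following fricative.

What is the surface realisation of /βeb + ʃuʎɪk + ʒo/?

The rule targets /b/ (voiced bilabial stop), which sits before the trigger /ʃ/ (fricative).
Changing only its manner to fricative gives [β] — the voiced bilabial fricative.
At the second juncture, /k/ likewise becomes [x] adjacent to /ʒ/.

[βeβʃuʎɪxʒo]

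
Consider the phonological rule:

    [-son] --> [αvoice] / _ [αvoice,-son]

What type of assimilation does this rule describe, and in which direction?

regressive voicing assimilation

The rule copies [voice] from the environment onto the target, so the assimilating feature is voicing.
Since the environment is written after the underscore, the trigger follows the target; the direction is regressive.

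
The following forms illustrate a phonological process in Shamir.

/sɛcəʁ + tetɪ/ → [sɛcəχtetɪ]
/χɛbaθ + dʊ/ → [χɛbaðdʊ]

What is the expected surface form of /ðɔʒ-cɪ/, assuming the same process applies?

The data show regressive voicing assimilation: /ʁ/ → [χ] before /t/; /θ/ → [ð] before /d/. In each pair only voicing changes, matching the following consonant, while place and manner stay constant.
/ʒ/ is a voiced postalveolar fricative. The following trigger /c/ is voiceless, so /ʒ/ must become voiceless as well.
A voiceless postalveolar fricative is [ʃ], so the surface segment is [ʃ].

[ðɔʃcɪ]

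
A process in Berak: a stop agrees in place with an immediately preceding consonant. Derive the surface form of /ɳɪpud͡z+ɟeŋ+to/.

/ɟ/ is a voiced palatal stop. The preceding trigger /d͡z/ is alveolar, so /ɟ/ must become alveolar as well.
The voiced alveolar stop is [d], so /ɟ/ → [d].
The same rule applies at the second boundary: /t/ → [k] next to /ŋ/.

[ɳɪpud͡zdeŋko]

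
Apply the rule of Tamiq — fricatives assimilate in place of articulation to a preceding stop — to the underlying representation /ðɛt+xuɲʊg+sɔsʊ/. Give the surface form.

The rule targets /x/ (voiceless velar fricative), which sits after the trigger /t/ (alveolar).
The voiceless alveolar fricative is [s], so /x/ → [s].
The same rule applies at the second boundary: /s/ → [x] next to /g/.

[ðɛtsuɲʊgxɔsʊ]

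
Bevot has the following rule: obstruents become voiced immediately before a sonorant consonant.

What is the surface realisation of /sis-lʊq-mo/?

[sizlʊɢmo]

The rule targets /s/ (voiceless alveolar fricative), which sits before the trigger /l/ (voiced).
The voiced alveolar fricative is [z], so /s/ → [z].
At the second juncture, /q/ likewise becomes [ɢ] adjacent to /m/.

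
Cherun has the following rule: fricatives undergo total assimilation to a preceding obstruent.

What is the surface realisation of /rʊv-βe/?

/β/ is the segment targeted by the rule; it sits immediately after /v/, so it assimilates completely and surfaces as [v].

[rʊvve]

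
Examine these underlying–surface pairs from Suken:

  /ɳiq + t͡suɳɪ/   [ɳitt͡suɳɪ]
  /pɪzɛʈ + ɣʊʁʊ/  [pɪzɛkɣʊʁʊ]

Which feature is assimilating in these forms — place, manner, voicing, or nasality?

place

Underlying /q/ is realised as [t] next to /t͡s/; /t͡s/ itself does not change.
/q/ is uvular while /t͡s/ is alveolar; the output [t] is alveolar, matching the trigger — so the feature that spreads is place.
The other alternating form patterns the same way: /ʈ/ → [k] before /ɣ/ (retroflex → velar, matching velar) — only place changes, and always toward the following segment.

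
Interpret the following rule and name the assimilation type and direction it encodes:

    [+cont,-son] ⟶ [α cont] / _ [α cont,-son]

The shared variable α links the value of [cont] on the target to that of the neighbouring obstruent. [cont] distinguishes stops from fricatives — a manner-of-articulation feature — so this is manner assimilation.
The conditioning segment sits to the right of the focus bar, meaning the trigger follows the segment that changes — regressive assimilation.

regressive manner assimilation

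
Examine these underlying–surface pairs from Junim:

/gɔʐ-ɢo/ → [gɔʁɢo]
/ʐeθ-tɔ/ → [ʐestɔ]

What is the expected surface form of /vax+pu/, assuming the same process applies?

[vaɸpu]

The data show regressive place assimilation: /ʐ/ → [ʁ] before /ɢ/; /θ/ → [s] before /t/. In each pair only place changes, matching the following consonant, while manner and voice stay constant.
The rule targets /x/ (voiceless velar fricative), which sits before the trigger /p/ (bilabial).
Changing only its place to bilabial gives [ɸ] — the voiceless bilabial fricative.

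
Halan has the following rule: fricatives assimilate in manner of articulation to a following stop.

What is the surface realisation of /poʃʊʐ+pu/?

/ʐ/ is a voiced retroflex fricative. The following trigger /p/ is a stop, so /ʐ/ must become a stop as well.
A voiced retroflex stop is [ɖ], so the surface segment is [ɖ].

[poʃʊɖpu]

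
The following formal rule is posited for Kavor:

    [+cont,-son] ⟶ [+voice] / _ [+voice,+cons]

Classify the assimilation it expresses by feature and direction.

regressive voicing assimilation

The structural change is [+voice], and the conditioning segment [+voice,+cons] (a voiced consonant) is itself voiced, so the target comes to share the voicing of its neighbour — voicing assimilation.
Since the environment is written after the underscore, the trigger follows the target; the direction is regressive.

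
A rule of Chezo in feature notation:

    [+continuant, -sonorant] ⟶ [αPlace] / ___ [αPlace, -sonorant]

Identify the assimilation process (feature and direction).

regressive place assimilation

The rule copies the place features (abbreviated [Place]) from the environment onto the target, so the assimilating feature is place.
The conditioning segment sits to the right of the focus bar, meaning the trigger follows the segment that changes — regressive assimilation.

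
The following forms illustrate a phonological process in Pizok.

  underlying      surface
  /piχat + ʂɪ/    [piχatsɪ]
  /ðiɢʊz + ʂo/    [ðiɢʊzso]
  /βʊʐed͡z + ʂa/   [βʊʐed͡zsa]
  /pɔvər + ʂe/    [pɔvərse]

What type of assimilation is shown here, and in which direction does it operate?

Underlying /ʂ/ is realised as [s] next to /t/; /t/ itself does not change.
The change retroflex → alveolar matches the place of the preceding /t/, identifying this as place assimilation.
Manner and voice are unchanged, so the assimilation is partial, not total.
The other alternating forms pattern the same way: /ʂ/ → [s] after /z/ (retroflex → alveolar, matching alveolar); /ʂ/ → [s] after /d͡z/ (retroflex → alveolar, matching alveolar); /ʂ/ → [s] after /r/ (retroflex → alveolar, matching alveolar) — only place changes, and always toward the preceding segment.
The trigger is the preceding segment, so the direction is progressive (perseverative).

progressive place assimilation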